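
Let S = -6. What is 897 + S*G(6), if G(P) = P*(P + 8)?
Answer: 393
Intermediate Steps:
G(P) = P*(8 + P)
897 + S*G(6) = 897 - 36*(8 + 6) = 897 - 36*14 = 897 - 6*84 = 897 - 504 = 393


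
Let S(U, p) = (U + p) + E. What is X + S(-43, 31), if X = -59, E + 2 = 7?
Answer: -66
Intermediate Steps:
E = 5 (E = -2 + 7 = 5)
S(U, p) = 5 + U + p (S(U, p) = (U + p) + 5 = 5 + U + p)
X + S(-43, 31) = -59 + (5 - 43 + 31) = -59 - 7 = -66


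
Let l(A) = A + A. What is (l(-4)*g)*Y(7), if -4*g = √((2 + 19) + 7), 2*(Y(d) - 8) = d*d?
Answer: 130*√7 ≈ 343.95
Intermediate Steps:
l(A) = 2*A
Y(d) = 8 + d²/2 (Y(d) = 8 + (d*d)/2 = 8 + d²/2)
g = -√7/2 (g = -√((2 + 19) + 7)/4 = -√(21 + 7)/4 = -√7/2 ≈ -1.3229)
(l(-4)*g)*Y(7) = ((2*(-4))*(-√7/2))*(8 + (½)*7²) = (-(-4)*√7)*(8 + (½)*49) = (4*√7)*(8 + 49/2) = (4*√7)*(65/2) = 130*√7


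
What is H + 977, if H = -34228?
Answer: -33251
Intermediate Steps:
H + 977 = -34228 + 977 = -33251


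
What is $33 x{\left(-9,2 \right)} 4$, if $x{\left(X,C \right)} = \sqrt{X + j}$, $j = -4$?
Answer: $132 i \sqrt{13} \approx 475.93 i$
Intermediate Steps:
$x{\left(X,C \right)} = \sqrt{-4 + X}$ ($x{\left(X,C \right)} = \sqrt{X - 4} = \sqrt{-4 + X}$)
$33 x{\left(-9,2 \right)} 4 = 33 \sqrt{-4 - 9} \cdot 4 = 33 \sqrt{-13} \cdot 4 = 33 i \sqrt{13} \cdot 4 = 33 \cdot 4 i \sqrt{13} = 132 i \sqrt{13}$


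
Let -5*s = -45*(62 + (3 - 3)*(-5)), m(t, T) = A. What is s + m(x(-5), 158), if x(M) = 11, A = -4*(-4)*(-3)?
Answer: 510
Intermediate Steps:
A = -48 (A = 16*(-3) = -48)
m(t, T) = -48
s = 558 (s = -(-9)*(62 + (3 - 3)*(-5)) = -(-9)*(62 + 0*(-5)) = -(-9)*(62 + 0) = -(-9)*62 = -⅕*(-2790) = 558)
s + m(x(-5), 158) = 558 - 48 = 510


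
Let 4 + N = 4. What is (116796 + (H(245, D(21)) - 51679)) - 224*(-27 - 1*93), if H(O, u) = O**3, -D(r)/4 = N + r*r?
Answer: 14798122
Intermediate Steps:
N = 0 (N = -4 + 4 = 0)
D(r) = -4*r**2 (D(r) = -4*(0 + r*r) = -4*(0 + r**2) = -4*r**2)
(116796 + (H(245, D(21)) - 51679)) - 224*(-27 - 1*93) = (116796 + (245**3 - 51679)) - 224*(-27 - 1*93) = (116796 + (14706125 - 51679)) - 224*(-27 - 93) = (116796 + 14654446) - 224*(-120) = 14771242 + 26880 = 14798122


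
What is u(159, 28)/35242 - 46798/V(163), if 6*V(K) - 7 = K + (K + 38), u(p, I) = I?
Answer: -4947760154/6537391 ≈ -756.84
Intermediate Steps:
V(K) = 15/2 + K/3 (V(K) = 7/6 + (K + (K + 38))/6 = 7/6 + (K + (38 + K))/6 = 7/6 + (38 + 2*K)/6 = 7/6 + (19/3 + K/3) = 15/2 + K/3)
u(159, 28)/35242 - 46798/V(163) = 28/35242 - 46798/(15/2 + (1/3)*163) = 28*(1/35242) - 46798/(15/2 + 163/3) = 14/17621 - 46798/371/6 = 14/17621 - 46798*6/371 = 14/17621 - 280788/371 = -4947760154/6537391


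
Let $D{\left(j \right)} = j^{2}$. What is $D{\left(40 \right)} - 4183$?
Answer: $-2583$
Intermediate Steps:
$D{\left(40 \right)} - 4183 = 40^{2} - 4183 = 1600 - 4183 = -2583$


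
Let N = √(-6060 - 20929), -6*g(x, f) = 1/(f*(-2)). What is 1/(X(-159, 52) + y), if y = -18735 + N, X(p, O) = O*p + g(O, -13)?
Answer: -657145164/17745551880265 - 24336*I*√26989/17745551880265 ≈ -3.7032e-5 - 2.253e-7*I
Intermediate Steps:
g(x, f) = 1/(12*f) (g(x, f) = -(-1/(2*f))/6 = -(-1)/(12*f) = 1/(12*f))
N = I*√26989 (N = √(-26989) = I*√26989 ≈ 164.28*I)
X(p, O) = -1/156 + O*p (X(p, O) = O*p + (1/12)/(-13) = O*p + (1/12)*(-1/13) = O*p - 1/156 = -1/156 + O*p)
y = -18735 + I*√26989 ≈ -18735.0 + 164.28*I
1/(X(-159, 52) + y) = 1/((-1/156 + 52*(-159)) + (-18735 + I*√26989)) = 1/((-1/156 - 8268) + (-18735 + I*√26989)) = 1/(-1289809/156 + (-18735 + I*√26989)) = 1/(-4212469/156 + I*√26989)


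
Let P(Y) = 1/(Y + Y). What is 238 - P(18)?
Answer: 8567/36 ≈ 237.97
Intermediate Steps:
P(Y) = 1/(2*Y)
238 - P(18) = 238 - 1/(2*18) = 238 - 1*1/36 = 238 - 1/36 = 8567/36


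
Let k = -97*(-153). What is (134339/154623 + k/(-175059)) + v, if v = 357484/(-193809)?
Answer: -4205079337342/3965268819831 ≈ -1.0605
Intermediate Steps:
k = 14841
v = -357484/193809 (v = 357484*(-1/193809) = -357484/193809 ≈ -1.8445)
(134339/154623 + k/(-175059)) + v = (134339/154623 + 14841/(-175059)) - 357484/193809 = (134339*(1/154623) + 14841*(-1/175059)) - 357484/193809 = (134339/154623 - 1649/19451) - 357484/193809 = 2358054562/3007571973 - 357484/193809 = -4205079337342/3965268819831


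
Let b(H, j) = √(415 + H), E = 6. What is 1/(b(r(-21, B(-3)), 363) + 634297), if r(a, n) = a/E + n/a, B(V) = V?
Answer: 8880158/5632657573163 - √80682/5632657573163 ≈ 1.5765e-6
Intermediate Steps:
r(a, n) = a/6 + n/a
1/(b(r(-21, B(-3)), 363) + 634297) = 1/(√(415 + ((⅙)*(-21) - 3/(-21))) + 634297) = 1/(√(415 + (-7/2 - 3*(-1/21))) + 634297) = 1/(√(415 + (-7/2 + ⅐)) + 634297) = 1/(√(415 - 47/14) + 634297) = 1/(√(5763/14) + 634297) = 1/(√80682/14 + 634297) = 1/(634297 + √80682/14)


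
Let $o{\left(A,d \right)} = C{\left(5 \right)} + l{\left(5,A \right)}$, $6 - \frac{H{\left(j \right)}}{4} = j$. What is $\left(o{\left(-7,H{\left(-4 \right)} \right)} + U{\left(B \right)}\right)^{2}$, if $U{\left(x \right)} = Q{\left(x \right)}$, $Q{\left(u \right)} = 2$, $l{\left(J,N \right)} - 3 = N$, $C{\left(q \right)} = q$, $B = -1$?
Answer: $9$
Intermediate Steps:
$l{\left(J,N \right)} = 3 + N$
$H{\left(j \right)} = 24 - 4 j$
$o{\left(A,d \right)} = 8 + A$ ($o{\left(A,d \right)} = 5 + \left(3 + A\right) = 8 + A$)
$U{\left(x \right)} = 2$
$\left(o{\left(-7,H{\left(-4 \right)} \right)} + U{\left(B \right)}\right)^{2} = \left(\left(8 - 7\right) + 2\right)^{2} = \left(1 + 2\right)^{2} = 3^{2} = 9$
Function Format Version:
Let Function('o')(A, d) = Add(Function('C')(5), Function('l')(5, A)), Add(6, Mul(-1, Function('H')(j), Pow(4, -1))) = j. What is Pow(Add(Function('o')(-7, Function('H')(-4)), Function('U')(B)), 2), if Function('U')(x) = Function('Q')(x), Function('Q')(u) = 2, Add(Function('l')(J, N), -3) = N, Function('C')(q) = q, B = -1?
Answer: 9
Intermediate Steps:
Function('l')(J, N) = Add(3, N)
Function('H')(j) = Add(24, Mul(-4, j))
Function('o')(A, d) = Add(8, A) (Function('o')(A, d) = Add(5, Add(3, A)) = Add(8, A))
Function('U')(x) = 2
Pow(Add(Function('o')(-7, Function('H')(-4)), Function('U')(B)), 2) = Pow(Add(Add(8, -7), 2), 2) = Pow(Add(1, 2), 2) = Pow(3, 2) = 9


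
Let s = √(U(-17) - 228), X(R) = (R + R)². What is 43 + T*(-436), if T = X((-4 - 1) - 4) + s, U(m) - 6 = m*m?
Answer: -141221 - 436*√67 ≈ -1.4479e+5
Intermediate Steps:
X(R) = 4*R² (X(R) = (2*R)² = 4*R²)
U(m) = 6 + m² (U(m) = 6 + m*m = 6 + m²)
s = √67 (s = √((6 + (-17)²) - 228) = √((6 + 289) - 228) = √(295 - 228) = √67 ≈ 8.1853)
T = 324 + √67 (T = 4*((-4 - 1) - 4)² + √67 = 4*(-5 - 4)² + √67 = 4*(-9)² + √67 = 4*81 + √67 = 324 + √67 ≈ 332.19)
43 + T*(-436) = 43 + (324 + √67)*(-436) = 43 + (-141264 - 436*√67) = -141221 - 436*√67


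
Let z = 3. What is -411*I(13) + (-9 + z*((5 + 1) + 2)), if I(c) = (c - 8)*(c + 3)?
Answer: -32865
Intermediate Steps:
I(c) = (-8 + c)*(3 + c)
-411*I(13) + (-9 + z*((5 + 1) + 2)) = -411*(-24 + 13**2 - 5*13) + (-9 + 3*((5 + 1) + 2)) = -411*(-24 + 169 - 65) + (-9 + 3*(6 + 2)) = -411*80 + (-9 + 3*8) = -32880 + (-9 + 24) = -32880 + 15 = -32865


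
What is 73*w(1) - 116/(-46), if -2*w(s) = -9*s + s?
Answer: 6774/23 ≈ 294.52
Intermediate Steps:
w(s) = 4*s (w(s) = -(-9*s + s)/2 = -(-4)*s = 4*s)
73*w(1) - 116/(-46) = 73*(4*1) - 116/(-46) = 73*4 - 116*(-1/46) = 292 + 58/23 = 6774/23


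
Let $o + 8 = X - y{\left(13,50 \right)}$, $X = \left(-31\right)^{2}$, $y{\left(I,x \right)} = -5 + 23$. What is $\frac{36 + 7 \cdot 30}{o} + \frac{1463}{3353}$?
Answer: $\frac{313249}{447865} \approx 0.69943$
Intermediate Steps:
$y{\left(I,x \right)} = 18$
$X = 961$
$o = 935$ ($o = -8 + \left(961 - 18\right) = -8 + 943 = 935$)
$\frac{36 + 7 \cdot 30}{o} + \frac{1463}{3353} = \frac{36 + 7 \cdot 30}{935} + \frac{1463}{3353} = \left(36 + 210\right) \frac{1}{935} + 1463 \cdot \frac{1}{3353} = 246 \cdot \frac{1}{935} + \frac{209}{479} = \frac{246}{935} + \frac{209}{479} = \frac{313249}{447865}$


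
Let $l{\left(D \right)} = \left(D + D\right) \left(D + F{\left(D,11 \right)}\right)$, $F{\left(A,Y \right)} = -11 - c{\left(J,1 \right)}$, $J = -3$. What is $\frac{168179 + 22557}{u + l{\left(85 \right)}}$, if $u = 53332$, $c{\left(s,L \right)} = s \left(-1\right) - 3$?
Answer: $\frac{3406}{1177} \approx 2.8938$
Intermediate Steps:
$c{\left(s,L \right)} = -3 - s$ ($c{\left(s,L \right)} = - s - 3 = -3 - s$)
$F{\left(A,Y \right)} = -11$ ($F{\left(A,Y \right)} = -11 - \left(-3 - -3\right) = -11 - \left(-3 + 3\right) = -11 - 0 = -11 + 0 = -11$)
$l{\left(D \right)} = 2 D \left(-11 + D\right)$ ($l{\left(D \right)} = \left(D + D\right) \left(D - 11\right) = 2 D \left(-11 + D\right)$)
$\frac{168179 + 22557}{u + l{\left(85 \right)}} = \frac{168179 + 22557}{53332 + 2 \cdot 85 \left(-11 + 85\right)} = \frac{190736}{53332 + 2 \cdot 85 \cdot 74} = \frac{190736}{53332 + 12580} = \frac{190736}{65912} = 190736 \cdot \frac{1}{65912} = \frac{3406}{1177}$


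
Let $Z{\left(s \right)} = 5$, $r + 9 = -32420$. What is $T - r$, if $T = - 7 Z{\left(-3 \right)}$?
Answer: $32394$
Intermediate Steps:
$r = -32429$ ($r = -9 - 32420 = -32429$)
$T = -35$ ($T = \left(-7\right) 5 = -35$)
$T - r = -35 - -32429 = -35 + 32429 = 32394$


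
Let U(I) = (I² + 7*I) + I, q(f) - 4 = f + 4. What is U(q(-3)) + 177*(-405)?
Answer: -71620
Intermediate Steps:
q(f) = 8 + f (q(f) = 4 + (f + 4) = 4 + (4 + f) = 8 + f)
U(I) = I² + 8*I
U(q(-3)) + 177*(-405) = (8 - 3)*(8 + (8 - 3)) + 177*(-405) = 5*(8 + 5) - 71685 = 5*13 - 71685 = 65 - 71685 = -71620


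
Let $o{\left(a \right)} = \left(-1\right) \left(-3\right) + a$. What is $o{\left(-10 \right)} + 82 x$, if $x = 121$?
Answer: $9915$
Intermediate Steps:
$o{\left(a \right)} = 3 + a$
$o{\left(-10 \right)} + 82 x = \left(3 - 10\right) + 82 \cdot 121 = -7 + 9922 = 9915$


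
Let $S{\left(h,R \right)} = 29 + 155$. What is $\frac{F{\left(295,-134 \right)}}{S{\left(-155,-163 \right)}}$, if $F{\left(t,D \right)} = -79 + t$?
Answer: $\frac{27}{23} \approx 1.1739$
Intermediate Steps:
$S{\left(h,R \right)} = 184$
$\frac{F{\left(295,-134 \right)}}{S{\left(-155,-163 \right)}} = \frac{-79 + 295}{184} = 216 \cdot \frac{1}{184} = \frac{27}{23}$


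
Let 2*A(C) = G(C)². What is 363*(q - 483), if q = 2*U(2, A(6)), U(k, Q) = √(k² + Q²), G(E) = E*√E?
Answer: -175329 + 1452*√2917 ≈ -96908.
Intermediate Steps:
G(E) = E^(3/2)
A(C) = C³/2 (A(C) = (C^(3/2))²/2 = C³/2)
U(k, Q) = √(Q² + k²)
q = 4*√2917 (q = 2*√(((½)*6³)² + 2²) = 2*√(((½)*216)² + 4) = 2*√(108² + 4) = 2*√(11664 + 4) = 2*√11668 = 2*(2*√2917) = 4*√2917 ≈ 216.04)
363*(q - 483) = 363*(4*√2917 - 483) = 363*(-483 + 4*√2917) = -175329 + 1452*√2917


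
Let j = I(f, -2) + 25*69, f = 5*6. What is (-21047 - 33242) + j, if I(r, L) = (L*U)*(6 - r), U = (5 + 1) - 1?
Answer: -52324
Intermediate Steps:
f = 30
U = 5 (U = 6 - 1 = 5)
I(r, L) = 5*L*(6 - r) (I(r, L) = (L*5)*(6 - r) = (5*L)*(6 - r) = 5*L*(6 - r))
j = 1965 (j = 5*(-2)*(6 - 1*30) + 25*69 = 5*(-2)*(6 - 30) + 1725 = 5*(-2)*(-24) + 1725 = 240 + 1725 = 1965)
(-21047 - 33242) + j = (-21047 - 33242) + 1965 = -54289 + 1965 = -52324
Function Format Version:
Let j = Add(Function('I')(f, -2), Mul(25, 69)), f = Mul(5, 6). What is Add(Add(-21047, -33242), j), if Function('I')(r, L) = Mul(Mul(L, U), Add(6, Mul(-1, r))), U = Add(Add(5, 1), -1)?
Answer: -52324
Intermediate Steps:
f = 30
U = 5 (U = Add(6, -1) = 5)
Function('I')(r, L) = Mul(5, L, Add(6, Mul(-1, r))) (Function('I')(r, L) = Mul(Mul(L, 5), Add(6, Mul(-1, r))) = Mul(Mul(5, L), Add(6, Mul(-1, r))) = Mul(5, L, Add(6, Mul(-1, r))))
j = 1965 (j = Add(Mul(5, -2, Add(6, Mul(-1, 30))), Mul(25, 69)) = Add(Mul(5, -2, Add(6, -30)), 1725) = Add(Mul(5, -2, -24), 1725) = Add(240, 1725) = 1965)
Add(Add(-21047, -33242), j) = Add(Add(-21047, -33242), 1965) = Add(-54289, 1965) = -52324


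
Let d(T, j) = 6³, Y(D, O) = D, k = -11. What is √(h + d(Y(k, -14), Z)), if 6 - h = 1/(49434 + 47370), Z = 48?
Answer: √57787919543/16134 ≈ 14.900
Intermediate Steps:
d(T, j) = 216
h = 580823/96804 (h = 6 - 1/(49434 + 47370) = 6 - 1/96804 = 580823/96804 ≈ 6.0000)
√(h + d(Y(k, -14), Z)) = √(580823/96804 + 216) = √(21490487/96804) = √57787919543/16134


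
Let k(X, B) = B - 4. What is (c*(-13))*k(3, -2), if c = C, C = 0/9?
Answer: 0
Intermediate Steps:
k(X, B) = -4 + B
C = 0 (C = 0*(⅑) = 0)
c = 0
(c*(-13))*k(3, -2) = (0*(-13))*(-4 - 2) = 0*(-6) = 0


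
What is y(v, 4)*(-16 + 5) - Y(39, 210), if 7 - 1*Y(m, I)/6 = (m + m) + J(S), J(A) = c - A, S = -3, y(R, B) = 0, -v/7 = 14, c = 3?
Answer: 462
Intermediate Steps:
v = -98 (v = -7*14 = -98)
J(A) = 3 - A
Y(m, I) = 6 - 12*m (Y(m, I) = 42 - 6*((m + m) + (3 - 1*(-3))) = 42 - 6*(2*m + (3 + 3)) = 42 - 6*(2*m + 6) = 42 - 6*(6 + 2*m) = 42 + (-36 - 12*m) = 6 - 12*m)
y(v, 4)*(-16 + 5) - Y(39, 210) = 0*(-16 + 5) - (6 - 12*39) = 0*(-11) - (6 - 468) = 0 - 1*(-462) = 0 + 462 = 462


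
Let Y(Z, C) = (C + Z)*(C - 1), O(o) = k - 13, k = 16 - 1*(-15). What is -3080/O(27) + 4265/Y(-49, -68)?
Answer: -1377115/8073 ≈ -170.58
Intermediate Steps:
k = 31 (k = 16 + 15 = 31)
O(o) = 18 (O(o) = 31 - 13 = 18)
Y(Z, C) = (-1 + C)*(C + Z) (Y(Z, C) = (C + Z)*(-1 + C) = (-1 + C)*(C + Z))
-3080/O(27) + 4265/Y(-49, -68) = -3080/18 + 4265/((-68)² - 1*(-68) - 1*(-49) - 68*(-49)) = -3080*1/18 + 4265/(4624 + 68 + 49 + 3332) = -1540/9 + 4265/8073 = -1377115/8073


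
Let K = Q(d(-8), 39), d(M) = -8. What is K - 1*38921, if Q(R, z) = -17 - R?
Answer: -38930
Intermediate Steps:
K = -9 (K = -17 - 1*(-8) = -17 + 8 = -9)
K - 1*38921 = -9 - 1*38921 = -9 - 38921 = -38930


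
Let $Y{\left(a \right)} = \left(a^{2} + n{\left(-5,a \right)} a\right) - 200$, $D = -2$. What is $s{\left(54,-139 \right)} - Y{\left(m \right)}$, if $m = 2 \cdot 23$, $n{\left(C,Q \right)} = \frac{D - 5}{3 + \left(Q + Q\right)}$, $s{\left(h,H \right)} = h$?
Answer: $- \frac{176568}{95} \approx -1858.6$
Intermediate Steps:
$n{\left(C,Q \right)} = - \frac{7}{3 + 2 Q}$ ($n{\left(C,Q \right)} = \frac{-2 - 5}{3 + \left(Q + Q\right)} = - \frac{7}{3 + 2 Q}$)
$m = 46$
$Y{\left(a \right)} = -200 + a^{2} - \frac{7 a}{3 + 2 a}$ ($Y{\left(a \right)} = \left(a^{2} + - \frac{7}{3 + 2 a} a\right) - 200 = \left(a^{2} - \frac{7 a}{3 + 2 a}\right) - 200 = -200 + a^{2} - \frac{7 a}{3 + 2 a}$)
$s{\left(54,-139 \right)} - Y{\left(m \right)} = 54 - \frac{\left(-7\right) 46 + \left(-200 + 46^{2}\right) \left(3 + 2 \cdot 46\right)}{3 + 2 \cdot 46} = 54 - \frac{-322 + \left(-200 + 2116\right) \left(3 + 92\right)}{3 + 92} = 54 - \frac{-322 + 1916 \cdot 95}{95} = 54 - \frac{-322 + 182020}{95} = 54 - \frac{1}{95} \cdot 181698 = 54 - \frac{181698}{95} = - \frac{176568}{95}$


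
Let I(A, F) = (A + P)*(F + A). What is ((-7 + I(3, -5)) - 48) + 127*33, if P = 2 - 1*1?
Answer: 4128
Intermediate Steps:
P = 1 (P = 2 - 1 = 1)
I(A, F) = (1 + A)*(A + F) (I(A, F) = (A + 1)*(F + A) = (1 + A)*(A + F))
((-7 + I(3, -5)) - 48) + 127*33 = ((-7 + (3 - 5 + 3² + 3*(-5))) - 48) + 127*33 = ((-7 + (3 - 5 + 9 - 15)) - 48) + 4191 = ((-7 - 8) - 48) + 4191 = (-15 - 48) + 4191 = -63 + 4191 = 4128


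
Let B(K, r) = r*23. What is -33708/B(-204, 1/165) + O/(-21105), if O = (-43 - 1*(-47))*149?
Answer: -117382224808/485415 ≈ -2.4182e+5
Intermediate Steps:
B(K, r) = 23*r
O = 596 (O = (-43 + 47)*149 = 4*149 = 596)
-33708/B(-204, 1/165) + O/(-21105) = -33708/(23/165) + 596/(-21105) = -33708/(23*(1/165)) + 596*(-1/21105) = -33708/23/165 - 596/21105 = -33708*165/23 - 596/21105 = -5561820/23 - 596/21105 = -117382224808/485415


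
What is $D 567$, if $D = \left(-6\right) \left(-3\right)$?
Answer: $10206$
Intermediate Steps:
$D = 18$
$D 567 = 18 \cdot 567 = 10206$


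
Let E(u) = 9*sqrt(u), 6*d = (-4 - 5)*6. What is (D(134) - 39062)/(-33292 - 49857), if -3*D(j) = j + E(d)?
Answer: 117320/249447 + 9*I/83149 ≈ 0.47032 + 0.00010824*I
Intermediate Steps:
d = -9 (d = ((-4 - 5)*6)/6 = (-9*6)/6 = (1/6)*(-54) = -9)
D(j) = -9*I - j/3 (D(j) = -(j + 9*sqrt(-9))/3 = -(j + 9*(3*I))/3 = -(j + 27*I)/3 = -9*I - j/3)
(D(134) - 39062)/(-33292 - 49857) = ((-9*I - 1/3*134) - 39062)/(-33292 - 49857) = ((-9*I - 134/3) - 39062)/(-83149) = ((-134/3 - 9*I) - 39062)*(-1/83149) = (-117320/3 - 9*I)*(-1/83149) = 117320/249447 + 9*I/83149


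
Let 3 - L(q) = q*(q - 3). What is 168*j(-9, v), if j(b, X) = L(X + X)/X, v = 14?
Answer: -8364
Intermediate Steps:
L(q) = 3 - q*(-3 + q) (L(q) = 3 - q*(q - 3) = 3 - q*(-3 + q))
j(b, X) = (3 - 4*X² + 6*X)/X (j(b, X) = (3 - (X + X)² + 3*(X + X))/X = (3 - (2*X)² + 3*(2*X))/X = (3 - 4*X² + 6*X)/X)
168*j(-9, v) = 168*(6 - 4*14 + 3/14) = 168*(6 - 56 + 3*(1/14)) = 168*(6 - 56 + 3/14) = 168*(-697/14) = -8364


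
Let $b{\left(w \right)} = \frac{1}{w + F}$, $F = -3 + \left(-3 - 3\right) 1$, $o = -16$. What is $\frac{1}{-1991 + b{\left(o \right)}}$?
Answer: $- \frac{25}{49776} \approx -0.00050225$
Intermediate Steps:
$F = -9$ ($F = -3 - 6 = -9$)
$b{\left(w \right)} = \frac{1}{-9 + w}$ ($b{\left(w \right)} = \frac{1}{w - 9} = \frac{1}{-9 + w}$)
$\frac{1}{-1991 + b{\left(o \right)}} = \frac{1}{-1991 + \frac{1}{-9 - 16}} = \frac{1}{-1991 + \frac{1}{-25}} = \frac{1}{-1991 - \frac{1}{25}} = \frac{1}{- \frac{49776}{25}} = - \frac{25}{49776}$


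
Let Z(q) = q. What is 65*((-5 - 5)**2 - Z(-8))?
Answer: 7020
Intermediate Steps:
65*((-5 - 5)**2 - Z(-8)) = 65*((-5 - 5)**2 - 1*(-8)) = 65*((-10)**2 + 8) = 65*(100 + 8) = 65*108 = 7020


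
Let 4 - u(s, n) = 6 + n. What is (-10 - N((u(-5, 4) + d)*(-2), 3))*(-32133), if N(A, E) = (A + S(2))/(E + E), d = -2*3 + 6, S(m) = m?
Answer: 396307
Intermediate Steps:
u(s, n) = -2 - n (u(s, n) = 4 - (6 + n) = 4 + (-6 - n) = -2 - n)
d = 0 (d = -6 + 6 = 0)
N(A, E) = (2 + A)/(2*E) (N(A, E) = (A + 2)/(E + E) = (2 + A)/((2*E)) = (2 + A)*(1/(2*E)) = (2 + A)/(2*E))
(-10 - N((u(-5, 4) + d)*(-2), 3))*(-32133) = (-10 - (2 + ((-2 - 1*4) + 0)*(-2))/(2*3))*(-32133) = (-10 - (2 + ((-2 - 4) + 0)*(-2))/(2*3))*(-32133) = (-10 - (2 + (-6 + 0)*(-2))/(2*3))*(-32133) = (-10 - (2 - 6*(-2))/(2*3))*(-32133) = (-10 - (2 + 12)/(2*3))*(-32133) = (-10 - 14/(2*3))*(-32133) = (-10 - 1*7/3)*(-32133) = (-10 - 7/3)*(-32133) = -37/3*(-32133) = 396307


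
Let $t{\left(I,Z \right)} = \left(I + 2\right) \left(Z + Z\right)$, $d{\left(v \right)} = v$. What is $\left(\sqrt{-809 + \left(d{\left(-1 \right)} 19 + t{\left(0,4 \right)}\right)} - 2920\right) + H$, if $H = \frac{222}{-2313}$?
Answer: $- \frac{2251394}{771} + 2 i \sqrt{203} \approx -2920.1 + 28.496 i$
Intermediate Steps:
$t{\left(I,Z \right)} = 2 Z \left(2 + I\right)$ ($t{\left(I,Z \right)} = \left(2 + I\right) 2 Z = 2 Z \left(2 + I\right)$)
$H = - \frac{74}{771}$ ($H = 222 \left(- \frac{1}{2313}\right) = - \frac{74}{771} \approx -0.095979$)
$\left(\sqrt{-809 + \left(d{\left(-1 \right)} 19 + t{\left(0,4 \right)}\right)} - 2920\right) + H = \left(\sqrt{-809 + \left(\left(-1\right) 19 + 2 \cdot 4 \left(2 + 0\right)\right)} - 2920\right) - \frac{74}{771} = \left(\sqrt{-809 - \left(19 - 16\right)} - 2920\right) - \frac{74}{771} = \left(\sqrt{-809 + \left(-19 + 16\right)} - 2920\right) - \frac{74}{771} = \left(\sqrt{-809 - 3} - 2920\right) - \frac{74}{771} = \left(\sqrt{-812} - 2920\right) - \frac{74}{771} = \left(2 i \sqrt{203} - 2920\right) - \frac{74}{771} = \left(-2920 + 2 i \sqrt{203}\right) - \frac{74}{771} = - \frac{2251394}{771} + 2 i \sqrt{203}$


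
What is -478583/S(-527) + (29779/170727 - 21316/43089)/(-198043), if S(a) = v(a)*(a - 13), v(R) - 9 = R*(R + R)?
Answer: 77550186202768980743/48555410926562559896580 ≈ 0.0015971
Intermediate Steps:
v(R) = 9 + 2*R² (v(R) = 9 + R*(R + R) = 9 + R*(2*R) = 9 + 2*R²)
S(a) = (-13 + a)*(9 + 2*a²) (S(a) = (9 + 2*a²)*(a - 13) = (9 + 2*a²)*(-13 + a) = (-13 + a)*(9 + 2*a²))
-478583/S(-527) + (29779/170727 - 21316/43089)/(-198043) = -478583*1/((-13 - 527)*(9 + 2*(-527)²)) + (29779/170727 - 21316/43089)/(-198043) = -478583*(-1/(540*(9 + 2*277729))) + (29779*(1/170727) - 21316*1/43089)*(-1/198043) = -478583*(-1/(540*(9 + 555458))) + (29779/170727 - 21316/43089)*(-1/198043) = -478583/((-540*555467)) - 261785489/817383967*(-1/198043) = -478583/(-299952180) + 261785489/161877172976581 = -478583*(-1/299952180) + 261785489/161877172976581 = 478583/299952180 + 261785489/161877172976581 = 77550186202768980743/48555410926562559896580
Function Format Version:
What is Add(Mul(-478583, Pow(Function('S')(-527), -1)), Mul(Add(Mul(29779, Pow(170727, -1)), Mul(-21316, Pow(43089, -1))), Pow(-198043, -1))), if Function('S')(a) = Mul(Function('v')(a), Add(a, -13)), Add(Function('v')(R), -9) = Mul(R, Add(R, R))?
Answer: Rational(77550186202768980743, 48555410926562559896580) ≈ 0.0015971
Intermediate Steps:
Function('v')(R) = Add(9, Mul(2, Pow(R, 2))) (Function('v')(R) = Add(9, Mul(R, Add(R, R))) = Add(9, Mul(R, Mul(2, R))) = Add(9, Mul(2, Pow(R, 2))))
Function('S')(a) = Mul(Add(-13, a), Add(9, Mul(2, Pow(a, 2)))) (Function('S')(a) = Mul(Add(9, Mul(2, Pow(a, 2))), Add(a, -13)) = Mul(Add(9, Mul(2, Pow(a, 2))), Add(-13, a)) = Mul(Add(-13, a), Add(9, Mul(2, Pow(a, 2)))))
Add(Mul(-478583, Pow(Function('S')(-527), -1)), Mul(Add(Mul(29779, Pow(170727, -1)), Mul(-21316, Pow(43089, -1))), Pow(-198043, -1))) = Add(Mul(-478583, Pow(Mul(Add(-13, -527), Add(9, Mul(2, Pow(-527, 2)))), -1)), Mul(Add(Mul(29779, Pow(170727, -1)), Mul(-21316, Pow(43089, -1))), Pow(-198043, -1))) = Add(Mul(-478583, Pow(Mul(-540, Add(9, Mul(2, 277729))), -1)), Mul(Add(Mul(29779, Rational(1, 170727)), Mul(-21316, Rational(1, 43089))), Rational(-1, 198043))) = Add(Mul(-478583, Pow(Mul(-540, Add(9, 555458)), -1)), Mul(Add(Rational(29779, 170727), Rational(-21316, 43089)), Rational(-1, 198043))) = Add(Mul(-478583, Pow(Mul(-540, 555467), -1)), Mul(Rational(-261785489, 817383967), Rational(-1, 198043))) = Add(Mul(-478583, Pow(-299952180, -1)), Rational(261785489, 161877172976581)) = Add(Mul(-478583, Rational(-1, 299952180)), Rational(261785489, 161877172976581)) = Add(Rational(478583, 299952180), Rational(261785489, 161877172976581)) = Rational(77550186202768980743, 48555410926562559896580)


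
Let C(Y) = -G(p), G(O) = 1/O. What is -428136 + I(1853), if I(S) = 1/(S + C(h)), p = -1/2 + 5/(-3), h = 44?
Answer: -10315936907/24095 ≈ -4.2814e+5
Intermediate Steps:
p = -13/6 (p = -1*½ + 5*(-⅓) = -½ - 5/3 = -13/6 ≈ -2.1667)
G(O) = 1/O
C(Y) = 6/13 (C(Y) = -1/(-13/6) = -1*(-6/13) = 6/13)
I(S) = 1/(6/13 + S) (I(S) = 1/(S + 6/13) = 1/(6/13 + S))
-428136 + I(1853) = -428136 + 13/(6 + 13*1853) = -428136 + 13/(6 + 24089) = -428136 + 13/24095 = -10315936907/24095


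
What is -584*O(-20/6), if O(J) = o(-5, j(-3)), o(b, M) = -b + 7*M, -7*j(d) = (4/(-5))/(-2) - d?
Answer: -4672/5 ≈ -934.40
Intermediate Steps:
j(d) = -2/35 + d/7 (j(d) = -((4/(-5))/(-2) - d)/7 = -((4*(-⅕))*(-½) - d)/7 = -(-⅘*(-½) - d)/7 = -(⅖ - d)/7 = -2/35 + d/7)
O(J) = 8/5 (O(J) = -1*(-5) + 7*(-2/35 + (⅐)*(-3)) = 5 + 7*(-2/35 - 3/7) = 5 + 7*(-17/35) = 5 - 17/5 = 8/5)
-584*O(-20/6) = -584*8/5 = -4672/5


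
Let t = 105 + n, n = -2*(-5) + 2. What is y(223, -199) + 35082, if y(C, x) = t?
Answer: 35199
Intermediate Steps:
n = 12 (n = 10 + 2 = 12)
t = 117 (t = 105 + 12 = 117)
y(C, x) = 117
y(223, -199) + 35082 = 117 + 35082 = 35199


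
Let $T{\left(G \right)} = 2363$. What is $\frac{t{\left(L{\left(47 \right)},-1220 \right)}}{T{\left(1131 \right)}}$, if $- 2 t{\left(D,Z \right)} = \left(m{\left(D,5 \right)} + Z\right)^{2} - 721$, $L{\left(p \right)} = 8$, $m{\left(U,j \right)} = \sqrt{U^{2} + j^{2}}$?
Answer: $- \frac{743884}{2363} + \frac{1220 \sqrt{89}}{2363} \approx -309.93$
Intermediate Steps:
$t{\left(D,Z \right)} = \frac{721}{2} - \frac{\left(Z + \sqrt{25 + D^{2}}\right)^{2}}{2}$ ($t{\left(D,Z \right)} = - \frac{\left(\sqrt{D^{2} + 5^{2}} + Z\right)^{2} - 721}{2} = - \frac{\left(\sqrt{D^{2} + 25} + Z\right)^{2} - 721}{2} = - \frac{\left(\sqrt{25 + D^{2}} + Z\right)^{2} - 721}{2} = - \frac{\left(Z + \sqrt{25 + D^{2}}\right)^{2} - 721}{2} = - \frac{-721 + \left(Z + \sqrt{25 + D^{2}}\right)^{2}}{2} = \frac{721}{2} - \frac{\left(Z + \sqrt{25 + D^{2}}\right)^{2}}{2}$)
$\frac{t{\left(L{\left(47 \right)},-1220 \right)}}{T{\left(1131 \right)}} = \frac{\frac{721}{2} - \frac{\left(-1220 + \sqrt{25 + 8^{2}}\right)^{2}}{2}}{2363} = \left(\frac{721}{2} - \frac{\left(-1220 + \sqrt{25 + 64}\right)^{2}}{2}\right) \frac{1}{2363} = \left(\frac{721}{2} - \frac{\left(-1220 + \sqrt{89}\right)^{2}}{2}\right) \frac{1}{2363} = \frac{721}{4726} - \frac{\left(-1220 + \sqrt{89}\right)^{2}}{4726}$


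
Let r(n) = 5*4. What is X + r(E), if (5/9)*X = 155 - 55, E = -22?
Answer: 200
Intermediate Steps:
r(n) = 20
X = 180 (X = 9*(155 - 55)/5 = (9/5)*100 = 180)
X + r(E) = 180 + 20 = 200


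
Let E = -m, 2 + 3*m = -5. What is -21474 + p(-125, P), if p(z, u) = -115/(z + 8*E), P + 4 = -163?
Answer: -6849861/319 ≈ -21473.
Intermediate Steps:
m = -7/3 (m = -2/3 + (1/3)*(-5) = -2/3 - 5/3 = -7/3 ≈ -2.3333)
E = 7/3 (E = -1*(-7/3) = 7/3 ≈ 2.3333)
P = -167 (P = -4 - 163 = -167)
p(z, u) = -115/(56/3 + z) (p(z, u) = -115/(z + 8*(7/3)) = -115/(z + 56/3) = -115/(56/3 + z))
-21474 + p(-125, P) = -21474 - 345/(56 + 3*(-125)) = -21474 - 345/(56 - 375) = -21474 - 345/(-319) = -21474 - 345*(-1/319) = -21474 + 345/319 = -6849861/319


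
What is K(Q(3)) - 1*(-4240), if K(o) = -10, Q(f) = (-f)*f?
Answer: 4230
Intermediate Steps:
Q(f) = -f²
K(Q(3)) - 1*(-4240) = -10 - 1*(-4240) = -10 + 4240 = 4230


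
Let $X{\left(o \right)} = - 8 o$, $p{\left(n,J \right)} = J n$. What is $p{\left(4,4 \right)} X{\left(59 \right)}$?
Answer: $-7552$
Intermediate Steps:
$p{\left(4,4 \right)} X{\left(59 \right)} = 4 \cdot 4 \left(\left(-8\right) 59\right) = 16 \left(-472\right) = -7552$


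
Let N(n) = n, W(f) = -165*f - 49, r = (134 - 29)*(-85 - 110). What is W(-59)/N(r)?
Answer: -9686/20475 ≈ -0.47306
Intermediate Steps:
r = -20475 (r = 105*(-195) = -20475)
W(f) = -49 - 165*f
W(-59)/N(r) = (-49 - 165*(-59))/(-20475) = (-49 + 9735)*(-1/20475) = 9686*(-1/20475) = -9686/20475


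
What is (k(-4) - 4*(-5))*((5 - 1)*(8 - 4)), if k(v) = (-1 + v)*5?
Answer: -80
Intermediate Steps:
k(v) = -5 + 5*v
(k(-4) - 4*(-5))*((5 - 1)*(8 - 4)) = ((-5 + 5*(-4)) - 4*(-5))*((5 - 1)*(8 - 4)) = ((-5 - 20) + 20)*(4*4) = (-25 + 20)*16 = -5*16 = -80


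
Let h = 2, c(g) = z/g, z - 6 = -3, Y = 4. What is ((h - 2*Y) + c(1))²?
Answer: 9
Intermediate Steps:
z = 3 (z = 6 - 3 = 3)
c(g) = 3/g
((h - 2*Y) + c(1))² = ((2 - 2*4) + 3/1)² = ((2 - 8) + 3*1)² = (-6 + 3)² = (-3)² = 9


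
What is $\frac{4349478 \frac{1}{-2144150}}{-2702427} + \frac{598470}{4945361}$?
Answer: $\frac{82566699414886549}{682272465594829525} \approx 0.12102$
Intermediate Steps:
$\frac{4349478 \frac{1}{-2144150}}{-2702427} + \frac{598470}{4945361} = 4349478 \left(- \frac{1}{2144150}\right) \left(- \frac{1}{2702427}\right) + 598470 \cdot \frac{1}{4945361} = \left(- \frac{2174739}{1072075}\right) \left(- \frac{1}{2702427}\right) + \frac{598470}{4945361} = \frac{103559}{137962115525} + \frac{598470}{4945361} = \frac{82566699414886549}{682272465594829525}$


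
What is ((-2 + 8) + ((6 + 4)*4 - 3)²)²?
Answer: 1890625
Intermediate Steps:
((-2 + 8) + ((6 + 4)*4 - 3)²)² = (6 + (10*4 - 3)²)² = (6 + (40 - 3)²)² = (6 + 37²)² = (6 + 1369)² = 1375² = 1890625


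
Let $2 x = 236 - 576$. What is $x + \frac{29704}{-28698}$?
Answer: $- \frac{2454182}{14349} \approx -171.04$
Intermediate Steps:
$x = -170$ ($x = \frac{236 - 576}{2} = \frac{1}{2} \left(-340\right) = -170$)
$x + \frac{29704}{-28698} = -170 + \frac{29704}{-28698} = -170 + 29704 \left(- \frac{1}{28698}\right) = -170 - \frac{14852}{14349} = - \frac{2454182}{14349}$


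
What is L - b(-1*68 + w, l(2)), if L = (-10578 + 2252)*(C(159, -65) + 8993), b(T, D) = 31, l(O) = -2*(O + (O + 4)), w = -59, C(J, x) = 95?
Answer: -75666719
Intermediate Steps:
l(O) = -8 - 4*O (l(O) = -2*(O + (4 + O)) = -2*(4 + 2*O) = -8 - 4*O)
L = -75666688 (L = (-10578 + 2252)*(95 + 8993) = -8326*9088 = -75666688)
L - b(-1*68 + w, l(2)) = -75666688 - 1*31 = -75666688 - 31 = -75666719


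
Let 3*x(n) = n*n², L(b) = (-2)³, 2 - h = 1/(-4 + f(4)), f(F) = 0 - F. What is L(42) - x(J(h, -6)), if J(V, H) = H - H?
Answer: -8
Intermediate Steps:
f(F) = -F
h = 17/8 (h = 2 - 1/(-4 - 1*4) = 2 - 1/(-4 - 4) = 2 - 1/(-8) = 2 - 1*(-⅛) = 2 + ⅛ = 17/8 ≈ 2.1250)
L(b) = -8
J(V, H) = 0
x(n) = n³/3 (x(n) = (n*n²)/3 = n³/3)
L(42) - x(J(h, -6)) = -8 - 0³/3 = -8 - 0/3 = -8 - 1*0 = -8 + 0 = -8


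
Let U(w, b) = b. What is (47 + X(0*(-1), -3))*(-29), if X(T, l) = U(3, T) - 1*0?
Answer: -1363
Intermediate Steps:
X(T, l) = T (X(T, l) = T - 1*0 = T + 0 = T)
(47 + X(0*(-1), -3))*(-29) = (47 + 0*(-1))*(-29) = (47 + 0)*(-29) = 47*(-29) = -1363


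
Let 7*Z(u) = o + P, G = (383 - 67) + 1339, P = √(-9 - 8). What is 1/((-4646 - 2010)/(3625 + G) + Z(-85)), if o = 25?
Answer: 181335/446258 - 190575*I*√17/7586386 ≈ 0.40635 - 0.10358*I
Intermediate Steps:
P = I*√17 (P = √(-17) = I*√17 ≈ 4.1231*I)
G = 1655 (G = 316 + 1339 = 1655)
Z(u) = 25/7 + I*√17/7 (Z(u) = (25 + I*√17)/7 = 25/7 + I*√17/7)
1/((-4646 - 2010)/(3625 + G) + Z(-85)) = 1/((-4646 - 2010)/(3625 + 1655) + (25/7 + I*√17/7)) = 1/(-6656/5280 + (25/7 + I*√17/7)) = 1/(-6656*1/5280 + (25/7 + I*√17/7)) = 1/(-208/165 + (25/7 + I*√17/7)) = 1/(2669/1155 + I*√17/7)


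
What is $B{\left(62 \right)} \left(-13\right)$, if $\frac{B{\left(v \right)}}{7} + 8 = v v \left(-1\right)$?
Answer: $350532$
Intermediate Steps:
$B{\left(v \right)} = -56 - 7 v^{2}$ ($B{\left(v \right)} = -56 + 7 v v \left(-1\right) = -56 + 7 v^{2} \left(-1\right) = -56 + 7 \left(- v^{2}\right) = -56 - 7 v^{2}$)
$B{\left(62 \right)} \left(-13\right) = \left(-56 - 7 \cdot 62^{2}\right) \left(-13\right) = \left(-56 - 26908\right) \left(-13\right) = \left(-26964\right) \left(-13\right) = 350532$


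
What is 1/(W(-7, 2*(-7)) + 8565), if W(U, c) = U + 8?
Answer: 1/8566 ≈ 0.00011674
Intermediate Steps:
W(U, c) = 8 + U
1/(W(-7, 2*(-7)) + 8565) = 1/((8 - 7) + 8565) = 1/(1 + 8565) = 1/8566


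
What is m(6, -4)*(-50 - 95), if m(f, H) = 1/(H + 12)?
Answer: -145/8 ≈ -18.125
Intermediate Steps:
m(f, H) = 1/(12 + H)
m(6, -4)*(-50 - 95) = (-50 - 95)/(12 - 4) = -145/8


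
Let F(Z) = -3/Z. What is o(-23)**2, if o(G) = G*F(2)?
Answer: 4761/4 ≈ 1190.3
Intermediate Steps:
o(G) = -3*G/2 (o(G) = G*(-3/2) = -3*G/2)
o(-23)**2 = (-3/2*(-23))**2 = (69/2)**2 = 4761/4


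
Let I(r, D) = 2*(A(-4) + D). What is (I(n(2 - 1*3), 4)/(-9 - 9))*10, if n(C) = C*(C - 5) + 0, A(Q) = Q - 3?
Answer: 10/3 ≈ 3.3333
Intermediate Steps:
A(Q) = -3 + Q
n(C) = C*(-5 + C) (n(C) = C*(-5 + C) + 0 = C*(-5 + C))
I(r, D) = -14 + 2*D (I(r, D) = 2*((-3 - 4) + D) = 2*(-7 + D) = -14 + 2*D)
(I(n(2 - 1*3), 4)/(-9 - 9))*10 = ((-14 + 2*4)/(-9 - 9))*10 = ((-14 + 8)/(-18))*10 = -6*(-1/18)*10 = (⅓)*10 = 10/3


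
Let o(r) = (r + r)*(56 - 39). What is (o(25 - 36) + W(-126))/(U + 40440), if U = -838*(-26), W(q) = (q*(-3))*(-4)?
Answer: -943/31114 ≈ -0.030308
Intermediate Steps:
W(q) = 12*q (W(q) = -3*q*(-4) = 12*q)
o(r) = 34*r (o(r) = (2*r)*17 = 34*r)
U = 21788
(o(25 - 36) + W(-126))/(U + 40440) = (34*(25 - 36) + 12*(-126))/(21788 + 40440) = (34*(-11) - 1512)/62228 = (-374 - 1512)*(1/62228) = -1886*1/62228 = -943/31114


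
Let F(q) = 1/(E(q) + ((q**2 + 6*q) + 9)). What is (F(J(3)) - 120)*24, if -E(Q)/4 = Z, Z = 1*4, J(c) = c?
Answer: -14394/5 ≈ -2878.8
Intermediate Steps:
Z = 4
E(Q) = -16 (E(Q) = -4*4 = -16)
F(q) = 1/(-7 + q**2 + 6*q) (F(q) = 1/(-16 + ((q**2 + 6*q) + 9)) = 1/(-16 + (9 + q**2 + 6*q)) = 1/(-7 + q**2 + 6*q))
(F(J(3)) - 120)*24 = (1/(-7 + 3**2 + 6*3) - 120)*24 = (1/(-7 + 9 + 18) - 120)*24 = (1/20 - 120)*24 = -2399/20*24 = -14394/5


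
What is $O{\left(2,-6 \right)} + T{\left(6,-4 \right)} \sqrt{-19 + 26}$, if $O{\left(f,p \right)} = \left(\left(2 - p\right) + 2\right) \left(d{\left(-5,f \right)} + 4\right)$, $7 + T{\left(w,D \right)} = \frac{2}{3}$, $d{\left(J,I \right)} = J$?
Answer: $-10 - \frac{19 \sqrt{7}}{3} \approx -26.756$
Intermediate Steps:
$T{\left(w,D \right)} = - \frac{19}{3}$ ($T{\left(w,D \right)} = -7 + \frac{2}{3} = - \frac{19}{3}$)
$O{\left(f,p \right)} = -4 + p$ ($O{\left(f,p \right)} = \left(\left(2 - p\right) + 2\right) \left(-5 + 4\right) = \left(4 - p\right) \left(-1\right) = -4 + p$)
$O{\left(2,-6 \right)} + T{\left(6,-4 \right)} \sqrt{-19 + 26} = \left(-4 - 6\right) - \frac{19 \sqrt{-19 + 26}}{3} = -10 - \frac{19 \sqrt{7}}{3}$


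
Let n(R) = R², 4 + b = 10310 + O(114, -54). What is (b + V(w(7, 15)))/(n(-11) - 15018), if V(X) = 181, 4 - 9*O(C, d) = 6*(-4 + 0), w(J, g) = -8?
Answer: -94411/134073 ≈ -0.70418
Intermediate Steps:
O(C, d) = 28/9 (O(C, d) = 4/9 - 2*(-4 + 0)/3 = 4/9 - 2*(-4)/3 = 4/9 - ⅑*(-24) = 4/9 + 8/3 = 28/9)
b = 92782/9 (b = -4 + (10310 + 28/9) = -4 + 92818/9 = 92782/9 ≈ 10309.)
(b + V(w(7, 15)))/(n(-11) - 15018) = (92782/9 + 181)/((-11)² - 15018) = 94411/(9*(121 - 15018)) = (94411/9)/(-14897) = (94411/9)*(-1/14897) = -94411/134073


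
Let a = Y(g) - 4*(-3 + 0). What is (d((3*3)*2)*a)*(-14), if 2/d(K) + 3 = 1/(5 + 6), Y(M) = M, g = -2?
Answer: 385/4 ≈ 96.250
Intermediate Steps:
d(K) = -11/16 (d(K) = 2/(-3 + 1/(5 + 6)) = 2/(-3 + 1/11) = 2/(-32/11) = 2*(-11/32) = -11/16)
a = 10 (a = -2 - 4*(-3 + 0) = -2 - 4*(-3) = -2 + 12 = 10)
(d((3*3)*2)*a)*(-14) = -11/16*10*(-14) = -55/8*(-14) = 385/4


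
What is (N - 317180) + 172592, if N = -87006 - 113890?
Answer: -345484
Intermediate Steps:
N = -200896
(N - 317180) + 172592 = (-200896 - 317180) + 172592 = -518076 + 172592 = -345484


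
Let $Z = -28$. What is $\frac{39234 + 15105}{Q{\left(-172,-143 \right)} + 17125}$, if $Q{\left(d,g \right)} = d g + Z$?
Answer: $\frac{54339}{41693} \approx 1.3033$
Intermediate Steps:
$Q{\left(d,g \right)} = -28 + d g$ ($Q{\left(d,g \right)} = d g - 28 = -28 + d g$)
$\frac{39234 + 15105}{Q{\left(-172,-143 \right)} + 17125} = \frac{39234 + 15105}{\left(-28 - -24596\right) + 17125} = \frac{54339}{\left(-28 + 24596\right) + 17125} = \frac{54339}{24568 + 17125} = \frac{54339}{41693}$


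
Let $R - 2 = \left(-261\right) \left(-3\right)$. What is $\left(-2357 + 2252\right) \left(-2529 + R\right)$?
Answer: $183120$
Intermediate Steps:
$R = 785$ ($R = 2 - -783 = 2 + 783 = 785$)
$\left(-2357 + 2252\right) \left(-2529 + R\right) = \left(-2357 + 2252\right) \left(-2529 + 785\right) = \left(-105\right) \left(-1744\right) = 183120$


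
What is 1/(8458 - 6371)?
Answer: 1/2087 ≈ 0.00047916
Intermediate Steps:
1/(8458 - 6371) = 1/2087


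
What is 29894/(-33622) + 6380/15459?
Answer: -123811493/259881249 ≈ -0.47642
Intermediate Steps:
29894/(-33622) + 6380/15459 = 29894*(-1/33622) + 6380*(1/15459) = -14947/16811 + 6380/15459 = -123811493/259881249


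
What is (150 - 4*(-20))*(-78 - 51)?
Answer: -29670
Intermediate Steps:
(150 - 4*(-20))*(-78 - 51) = (150 + 80)*(-129) = 230*(-129) = -29670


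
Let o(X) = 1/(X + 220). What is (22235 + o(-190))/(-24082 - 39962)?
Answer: -667051/1921320 ≈ -0.34718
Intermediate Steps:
o(X) = 1/(220 + X)
(22235 + o(-190))/(-24082 - 39962) = (22235 + 1/(220 - 190))/(-24082 - 39962) = (22235 + 1/30)/(-64044) = (22235 + 1/30)*(-1/64044) = (667051/30)*(-1/64044) = -667051/1921320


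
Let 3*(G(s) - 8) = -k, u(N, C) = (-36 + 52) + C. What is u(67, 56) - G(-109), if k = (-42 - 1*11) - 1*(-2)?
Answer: 47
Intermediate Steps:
k = -51 (k = (-42 - 11) + 2 = -53 + 2 = -51)
u(N, C) = 16 + C
G(s) = 25 (G(s) = 8 + (-1*(-51))/3 = 8 + (1/3)*51 = 8 + 17 = 25)
u(67, 56) - G(-109) = (16 + 56) - 1*25 = 72 - 25 = 47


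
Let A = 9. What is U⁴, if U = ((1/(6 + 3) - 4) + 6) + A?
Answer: 100000000/6561 ≈ 15242.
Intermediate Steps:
U = 100/9 (U = ((1/(6 + 3) - 4) + 6) + 9 = ((1/9 - 4) + 6) + 9 = ((⅑ - 4) + 6) + 9 = (-35/9 + 6) + 9 = 19/9 + 9 = 100/9 ≈ 11.111)
U⁴ = (100/9)⁴ = 100000000/6561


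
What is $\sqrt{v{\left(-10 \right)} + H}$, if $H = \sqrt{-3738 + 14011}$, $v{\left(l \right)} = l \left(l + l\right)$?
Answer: $\sqrt{200 + \sqrt{10273}} \approx 17.36$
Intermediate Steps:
$v{\left(l \right)} = 2 l^{2}$ ($v{\left(l \right)} = l 2 l = 2 l^{2}$)
$H = \sqrt{10273} \approx 101.36$
$\sqrt{v{\left(-10 \right)} + H} = \sqrt{2 \left(-10\right)^{2} + \sqrt{10273}} = \sqrt{2 \cdot 100 + \sqrt{10273}} = \sqrt{200 + \sqrt{10273}}$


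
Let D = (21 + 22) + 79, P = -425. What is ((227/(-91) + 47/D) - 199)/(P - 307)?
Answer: 2232715/8126664 ≈ 0.27474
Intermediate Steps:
D = 122 (D = 43 + 79 = 122)
((227/(-91) + 47/D) - 199)/(P - 307) = ((227/(-91) + 47/122) - 199)/(-425 - 307) = ((227*(-1/91) + 47*(1/122)) - 199)/(-732) = -((-227/91 + 47/122) - 199)/732 = -(-23417/11102 - 199)/732 = -1/732*(-2232715/11102) = 2232715/8126664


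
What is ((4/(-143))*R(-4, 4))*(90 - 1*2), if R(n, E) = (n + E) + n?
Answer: 128/13 ≈ 9.8462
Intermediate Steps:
R(n, E) = E + 2*n (R(n, E) = (E + n) + n = E + 2*n)
((4/(-143))*R(-4, 4))*(90 - 1*2) = ((4/(-143))*(4 + 2*(-4)))*(90 - 1*2) = ((4*(-1/143))*(4 - 8))*(90 - 2) = -4/143*(-4)*88 = (16/143)*88 = 128/13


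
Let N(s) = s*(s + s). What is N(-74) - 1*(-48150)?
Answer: 59102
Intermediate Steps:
N(s) = 2*s² (N(s) = s*(2*s) = 2*s²)
N(-74) - 1*(-48150) = 2*(-74)² - 1*(-48150) = 2*5476 + 48150 = 10952 + 48150 = 59102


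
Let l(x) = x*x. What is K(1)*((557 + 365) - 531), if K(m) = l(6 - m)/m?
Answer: 9775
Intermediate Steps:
l(x) = x**2
K(m) = (6 - m)**2/m
K(1)*((557 + 365) - 531) = ((-6 + 1)**2/1)*((557 + 365) - 531) = (1*(-5)**2)*(922 - 531) = (1*25)*391 = 25*391 = 9775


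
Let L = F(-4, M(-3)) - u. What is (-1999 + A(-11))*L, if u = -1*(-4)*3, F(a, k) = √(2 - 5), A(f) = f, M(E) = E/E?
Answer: 24120 - 2010*I*√3 ≈ 24120.0 - 3481.4*I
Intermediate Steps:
M(E) = 1
F(a, k) = I*√3 (F(a, k) = √(-3) = I*√3)
u = 12 (u = 4*3 = 12)
L = -12 + I*√3 (L = I*√3 - 1*12 = I*√3 - 12 = -12 + I*√3 ≈ -12.0 + 1.732*I)
(-1999 + A(-11))*L = (-1999 - 11)*(-12 + I*√3) = -2010*(-12 + I*√3) = 24120 - 2010*I*√3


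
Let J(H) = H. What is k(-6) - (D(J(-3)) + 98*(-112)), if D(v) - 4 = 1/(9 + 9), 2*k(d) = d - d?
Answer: 197495/18 ≈ 10972.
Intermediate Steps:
k(d) = 0 (k(d) = (d - d)/2 = (½)*0 = 0)
D(v) = 73/18 (D(v) = 4 + 1/(9 + 9) = 4 + 1/18 = 73/18)
k(-6) - (D(J(-3)) + 98*(-112)) = 0 - (73/18 + 98*(-112)) = 0 - (73/18 - 10976) = 0 - 1*(-197495/18) = 0 + 197495/18 = 197495/18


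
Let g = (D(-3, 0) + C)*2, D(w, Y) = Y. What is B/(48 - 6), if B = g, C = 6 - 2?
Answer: 4/21 ≈ 0.19048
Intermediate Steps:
C = 4
g = 8 (g = (0 + 4)*2 = 4*2 = 8)
B = 8
B/(48 - 6) = 8/(48 - 6) = 8/42 = (1/42)*8 = 4/21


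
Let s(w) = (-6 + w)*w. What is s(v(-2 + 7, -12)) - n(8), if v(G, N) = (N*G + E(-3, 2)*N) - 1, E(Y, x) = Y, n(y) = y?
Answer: 767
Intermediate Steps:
v(G, N) = -1 - 3*N + G*N (v(G, N) = (N*G - 3*N) - 1 = (G*N - 3*N) - 1 = (-3*N + G*N) - 1 = -1 - 3*N + G*N)
s(w) = w*(-6 + w)
s(v(-2 + 7, -12)) - n(8) = (-1 - 3*(-12) + (-2 + 7)*(-12))*(-6 + (-1 - 3*(-12) + (-2 + 7)*(-12))) - 1*8 = (-1 + 36 + 5*(-12))*(-6 + (-1 + 36 + 5*(-12))) - 8 = (-1 + 36 - 60)*(-6 + (-1 + 36 - 60)) - 8 = -25*(-6 - 25) - 8 = -25*(-31) - 8 = 775 - 8 = 767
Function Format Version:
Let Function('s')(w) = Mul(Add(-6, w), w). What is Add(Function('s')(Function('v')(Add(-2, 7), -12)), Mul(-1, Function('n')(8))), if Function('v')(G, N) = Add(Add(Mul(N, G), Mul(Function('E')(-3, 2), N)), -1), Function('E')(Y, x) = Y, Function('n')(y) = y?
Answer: 767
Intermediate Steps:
Function('v')(G, N) = Add(-1, Mul(-3, N), Mul(G, N)) (Function('v')(G, N) = Add(Add(Mul(N, G), Mul(-3, N)), -1) = Add(Add(Mul(G, N), Mul(-3, N)), -1) = Add(Add(Mul(-3, N), Mul(G, N)), -1) = Add(-1, Mul(-3, N), Mul(G, N)))
Function('s')(w) = Mul(w, Add(-6, w))
Add(Function('s')(Function('v')(Add(-2, 7), -12)), Mul(-1, Function('n')(8))) = Add(Mul(Add(-1, Mul(-3, -12), Mul(Add(-2, 7), -12)), Add(-6, Add(-1, Mul(-3, -12), Mul(Add(-2, 7), -12)))), Mul(-1, 8)) = Add(Mul(Add(-1, 36, Mul(5, -12)), Add(-6, Add(-1, 36, Mul(5, -12)))), -8) = Add(Mul(Add(-1, 36, -60), Add(-6, Add(-1, 36, -60))), -8) = Add(Mul(-25, Add(-6, -25)), -8) = Add(Mul(-25, -31), -8) = Add(775, -8) = 767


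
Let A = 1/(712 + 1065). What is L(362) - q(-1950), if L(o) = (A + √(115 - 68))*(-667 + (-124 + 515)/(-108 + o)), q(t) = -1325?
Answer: 597880323/451358 - 169027*√47/254 ≈ -3237.5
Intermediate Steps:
A = 1/1777 ≈ 0.00056275
L(o) = (-667 + 391/(-108 + o))*(1/1777 + √47) (L(o) = (1/1777 + √(115 - 68))*(-667 + (-124 + 515)/(-108 + o)) = (1/1777 + √47)*(-667 + 391/(-108 + o)) = (-667 + 391/(-108 + o))*(1/1777 + √47))
L(362) - q(-1950) = 23*(3149 - 29*362 + 5595773*√47 - 51533*362*√47)/(1777*(-108 + 362)) - 1*(-1325) = (23/1777)*(3149 - 10498 + 5595773*√47 - 18654946*√47)/254 + 1325 = (23/1777)*(1/254)*(-7349 - 13059173*√47) + 1325 = (-169027/451358 - 169027*√47/254) + 1325 = 597880323/451358 - 169027*√47/254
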